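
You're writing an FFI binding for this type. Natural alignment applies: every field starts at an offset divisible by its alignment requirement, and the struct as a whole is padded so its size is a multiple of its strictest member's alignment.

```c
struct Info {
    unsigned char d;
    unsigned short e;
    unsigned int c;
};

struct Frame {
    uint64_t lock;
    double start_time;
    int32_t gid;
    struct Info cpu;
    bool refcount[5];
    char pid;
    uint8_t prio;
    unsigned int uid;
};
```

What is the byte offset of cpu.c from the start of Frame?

Info: d at 0 (size 1, align 1) → ends 1; pad 1 to align 2 for e; e at 2 (size 2, align 2) → ends 4; c at 4 (size 4, align 4) → ends 8; total 8 bytes, alignment 4
lock at 0 (size 8, align 8) → ends 8
start_time at 8 (size 8, align 8) → ends 16
gid at 16 (size 4, align 4) → ends 20
cpu at 20 (size 8, align 4) → ends 28
within Info: c at 4
20 + 4 = 24

24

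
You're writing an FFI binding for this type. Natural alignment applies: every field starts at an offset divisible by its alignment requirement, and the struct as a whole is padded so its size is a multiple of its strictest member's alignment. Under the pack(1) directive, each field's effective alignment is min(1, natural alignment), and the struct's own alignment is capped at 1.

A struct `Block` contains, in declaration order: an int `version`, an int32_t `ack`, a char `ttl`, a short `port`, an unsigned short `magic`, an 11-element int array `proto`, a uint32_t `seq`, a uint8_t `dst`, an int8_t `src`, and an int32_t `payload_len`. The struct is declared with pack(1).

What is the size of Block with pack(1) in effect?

67

@0: version [4B, align 1] → 4
@4: ack [4B, align 1] → 8
@8: ttl [1B, align 1] → 9
@9: port [2B, align 1] → 11
@11: magic [2B, align 1] → 13
@13: proto [44B, align 1] → 57
@57: seq [4B, align 1] → 61
@61: dst [1B, align 1] → 62
@62: src [1B, align 1] → 63
@63: payload_len [4B, align 1] → 67
size 67, align 1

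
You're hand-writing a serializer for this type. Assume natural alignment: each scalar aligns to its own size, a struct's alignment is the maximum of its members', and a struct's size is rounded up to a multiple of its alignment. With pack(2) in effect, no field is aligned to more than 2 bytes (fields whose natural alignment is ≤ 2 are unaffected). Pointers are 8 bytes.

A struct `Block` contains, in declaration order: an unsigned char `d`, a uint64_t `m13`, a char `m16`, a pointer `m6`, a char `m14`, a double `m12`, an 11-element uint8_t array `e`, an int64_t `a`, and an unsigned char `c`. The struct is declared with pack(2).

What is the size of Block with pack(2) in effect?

@0: d [1B, align 1] → 1
+1 pad (align 2)
@2: m13 [8B, align 2] → 10
@10: m16 [1B, align 1] → 11
+1 pad (align 2)
@12: m6 [8B, align 2] → 20
@20: m14 [1B, align 1] → 21
+1 pad (align 2)
@22: m12 [8B, align 2] → 30
@30: e [11B, align 1] → 41
+1 pad (align 2)
@42: a [8B, align 2] → 50
@50: c [1B, align 1] → 51
+1 tail pad (align 2)
size 52, align 2

52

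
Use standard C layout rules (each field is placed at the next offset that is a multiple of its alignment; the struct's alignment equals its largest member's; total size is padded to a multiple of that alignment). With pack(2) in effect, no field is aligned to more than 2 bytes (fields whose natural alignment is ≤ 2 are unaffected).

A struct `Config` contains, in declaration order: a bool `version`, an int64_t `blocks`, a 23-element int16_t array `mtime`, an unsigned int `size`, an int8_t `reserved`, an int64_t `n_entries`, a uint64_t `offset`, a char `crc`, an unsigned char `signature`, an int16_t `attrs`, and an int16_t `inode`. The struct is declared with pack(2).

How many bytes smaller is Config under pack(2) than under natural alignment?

natural layout:
  version at 0 (size 1, align 1) → ends 1
  pad 7 to align 8 for blocks
  blocks at 8 (size 8, align 8) → ends 16
  mtime at 16 (size 46, align 2) → ends 62
  pad 2 to align 4 for size
  size at 64 (size 4, align 4) → ends 68
  reserved at 68 (size 1, align 1) → ends 69
  pad 3 to align 8 for n_entries
  n_entries at 72 (size 8, align 8) → ends 80
  offset at 80 (size 8, align 8) → ends 88
  crc at 88 (size 1, align 1) → ends 89
  signature at 89 (size 1, align 1) → ends 90
  attrs at 90 (size 2, align 2) → ends 92
  inode at 92 (size 2, align 2) → ends 94
  tail pad 2 to reach multiple of 8
  total 96 bytes, alignment 8
packed(2) layout:
  version at 0 (size 1, align 1) → ends 1
  pad 1 to align 2 for blocks
  blocks at 2 (size 8, align 2) → ends 10
  mtime at 10 (size 46, align 2) → ends 56
  size at 56 (size 4, align 2) → ends 60
  reserved at 60 (size 1, align 1) → ends 61
  pad 1 to align 2 for n_entries
  n_entries at 62 (size 8, align 2) → ends 70
  offset at 70 (size 8, align 2) → ends 78
  crc at 78 (size 1, align 1) → ends 79
  signature at 79 (size 1, align 1) → ends 80
  attrs at 80 (size 2, align 2) → ends 82
  inode at 82 (size 2, align 2) → ends 84
  total 84 bytes, alignment 2
96 − 84 = 12

12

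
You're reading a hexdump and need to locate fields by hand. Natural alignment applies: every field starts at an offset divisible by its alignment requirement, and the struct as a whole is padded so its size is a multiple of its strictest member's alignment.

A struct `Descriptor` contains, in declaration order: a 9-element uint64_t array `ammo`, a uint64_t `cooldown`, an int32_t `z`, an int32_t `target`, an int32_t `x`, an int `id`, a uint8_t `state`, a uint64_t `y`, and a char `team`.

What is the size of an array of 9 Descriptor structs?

1080

@0: ammo [72B, align 8] → 72
@72: cooldown [8B, align 8] → 80
@80: z [4B, align 4] → 84
@84: target [4B, align 4] → 88
@88: x [4B, align 4] → 92
@92: id [4B, align 4] → 96
@96: state [1B, align 1] → 97
+7 pad (align 8)
@104: y [8B, align 8] → 112
@112: team [1B, align 1] → 113
+7 tail pad (align 8)
size 120, align 8
array of 9: 9 × 120 = 1080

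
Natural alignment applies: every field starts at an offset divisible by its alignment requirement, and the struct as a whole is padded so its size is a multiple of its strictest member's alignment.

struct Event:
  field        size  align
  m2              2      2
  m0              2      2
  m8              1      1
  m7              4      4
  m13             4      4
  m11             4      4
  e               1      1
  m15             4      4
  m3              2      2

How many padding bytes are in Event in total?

@0: m2 [2B, align 2] → 2
@2: m0 [2B, align 2] → 4
@4: m8 [1B, align 1] → 5
+3 pad (align 4)
@8: m7 [4B, align 4] → 12
@12: m13 [4B, align 4] → 16
@16: m11 [4B, align 4] → 20
@20: e [1B, align 1] → 21
+3 pad (align 4)
@24: m15 [4B, align 4] → 28
@28: m3 [2B, align 2] → 30
+2 tail pad (align 4)
size 32, align 4
data bytes 24, size 32 → padding 8

8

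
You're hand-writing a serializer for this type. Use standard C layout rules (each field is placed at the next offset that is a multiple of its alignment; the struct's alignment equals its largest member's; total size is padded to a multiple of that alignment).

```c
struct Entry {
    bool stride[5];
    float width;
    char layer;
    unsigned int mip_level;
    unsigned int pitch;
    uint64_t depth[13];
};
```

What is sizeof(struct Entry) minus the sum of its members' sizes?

@0: stride [5B, align 1] → 5
+3 pad (align 4)
@8: width [4B, align 4] → 12
@12: layer [1B, align 1] → 13
+3 pad (align 4)
@16: mip_level [4B, align 4] → 20
@20: pitch [4B, align 4] → 24
@24: depth [104B, align 8] → 128
size 128, align 8
data bytes 122, size 128 → padding 6

6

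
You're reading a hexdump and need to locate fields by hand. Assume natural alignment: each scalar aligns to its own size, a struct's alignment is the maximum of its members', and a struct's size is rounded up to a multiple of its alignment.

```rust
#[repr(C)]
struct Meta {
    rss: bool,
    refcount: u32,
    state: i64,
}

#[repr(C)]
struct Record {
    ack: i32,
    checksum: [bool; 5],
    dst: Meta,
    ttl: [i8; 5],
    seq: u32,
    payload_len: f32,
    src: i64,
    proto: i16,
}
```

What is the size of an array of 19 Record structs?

Meta: 0..1  rss  (1B, 1-aligned); 1..4  -- padding (3B); 4..8  refcount  (4B, 4-aligned); 8..16  state  (8B, 8-aligned); sizeof = 16, alignof = 8
0..4  ack  (4B, 4-aligned)
4..9  checksum  (5B, 1-aligned)
9..16  -- padding (7B)
16..32  dst  (16B, 8-aligned)
32..37  ttl  (5B, 1-aligned)
37..40  -- padding (3B)
40..44  seq  (4B, 4-aligned)
44..48  payload_len  (4B, 4-aligned)
48..56  src  (8B, 8-aligned)
56..58  proto  (2B, 2-aligned)
58..64  -- tail padding (6B)
sizeof = 64, alignof = 8
array of 19: 19 × 64 = 1216

1216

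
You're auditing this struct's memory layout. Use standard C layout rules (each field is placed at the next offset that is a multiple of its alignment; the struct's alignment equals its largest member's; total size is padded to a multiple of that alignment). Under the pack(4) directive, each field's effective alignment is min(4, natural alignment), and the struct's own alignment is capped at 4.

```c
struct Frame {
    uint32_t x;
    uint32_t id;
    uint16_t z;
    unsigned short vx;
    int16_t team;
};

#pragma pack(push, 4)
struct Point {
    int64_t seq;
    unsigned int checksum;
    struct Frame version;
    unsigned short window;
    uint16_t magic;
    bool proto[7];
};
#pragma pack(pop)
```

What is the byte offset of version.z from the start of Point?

20

Frame: 0..4  x  (4B, 4-aligned); 4..8  id  (4B, 4-aligned); 8..10  z  (2B, 2-aligned); 10..12  vx  (2B, 2-aligned); 12..14  team  (2B, 2-aligned); 14..16  -- tail padding (2B); sizeof = 16, alignof = 4
0..8  seq  (8B, 4-aligned)
8..12  checksum  (4B, 4-aligned)
12..28  version  (16B, 4-aligned)
within Frame: z at 8
12 + 8 = 20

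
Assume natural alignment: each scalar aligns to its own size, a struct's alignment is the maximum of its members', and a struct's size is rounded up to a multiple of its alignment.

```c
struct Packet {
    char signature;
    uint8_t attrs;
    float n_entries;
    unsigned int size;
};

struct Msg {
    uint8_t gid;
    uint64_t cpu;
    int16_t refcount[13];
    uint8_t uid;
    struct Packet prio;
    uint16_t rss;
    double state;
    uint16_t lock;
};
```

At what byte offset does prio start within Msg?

44

Packet: 0..1  signature  (1B, 1-aligned); 1..2  attrs  (1B, 1-aligned); 2..4  -- padding (2B); 4..8  n_entries  (4B, 4-aligned); 8..12  size  (4B, 4-aligned); sizeof = 12, alignof = 4
0..1  gid  (1B, 1-aligned)
1..8  -- padding (7B)
8..16  cpu  (8B, 8-aligned)
16..42  refcount  (26B, 2-aligned)
42..43  uid  (1B, 1-aligned)
43..44  -- padding (1B)
44..56  prio  (12B, 4-aligned)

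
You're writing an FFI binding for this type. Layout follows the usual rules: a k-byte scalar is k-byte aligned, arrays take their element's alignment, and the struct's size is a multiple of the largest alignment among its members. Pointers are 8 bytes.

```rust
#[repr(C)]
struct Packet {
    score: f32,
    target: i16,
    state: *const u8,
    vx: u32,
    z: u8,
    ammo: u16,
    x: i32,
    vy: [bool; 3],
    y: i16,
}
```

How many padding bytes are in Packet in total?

10

score at 0 (size 4, align 4) → ends 4
target at 4 (size 2, align 2) → ends 6
pad 2 to align 8 for state
state at 8 (size 8, align 8) → ends 16
vx at 16 (size 4, align 4) → ends 20
z at 20 (size 1, align 1) → ends 21
pad 1 to align 2 for ammo
ammo at 22 (size 2, align 2) → ends 24
x at 24 (size 4, align 4) → ends 28
vy at 28 (size 3, align 1) → ends 31
pad 1 to align 2 for y
y at 32 (size 2, align 2) → ends 34
tail pad 6 to reach multiple of 8
total 40 bytes, alignment 8
data bytes 30, size 40 → padding 10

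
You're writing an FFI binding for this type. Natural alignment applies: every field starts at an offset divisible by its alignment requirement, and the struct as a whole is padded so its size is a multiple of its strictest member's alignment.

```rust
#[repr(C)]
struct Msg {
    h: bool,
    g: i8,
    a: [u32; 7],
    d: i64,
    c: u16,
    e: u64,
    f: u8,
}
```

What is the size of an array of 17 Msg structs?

@0: h [1B, align 1] → 1
@1: g [1B, align 1] → 2
+2 pad (align 4)
@4: a [28B, align 4] → 32
@32: d [8B, align 8] → 40
@40: c [2B, align 2] → 42
+6 pad (align 8)
@48: e [8B, align 8] → 56
@56: f [1B, align 1] → 57
+7 tail pad (align 8)
size 64, align 8
array of 17: 17 × 64 = 1088

1088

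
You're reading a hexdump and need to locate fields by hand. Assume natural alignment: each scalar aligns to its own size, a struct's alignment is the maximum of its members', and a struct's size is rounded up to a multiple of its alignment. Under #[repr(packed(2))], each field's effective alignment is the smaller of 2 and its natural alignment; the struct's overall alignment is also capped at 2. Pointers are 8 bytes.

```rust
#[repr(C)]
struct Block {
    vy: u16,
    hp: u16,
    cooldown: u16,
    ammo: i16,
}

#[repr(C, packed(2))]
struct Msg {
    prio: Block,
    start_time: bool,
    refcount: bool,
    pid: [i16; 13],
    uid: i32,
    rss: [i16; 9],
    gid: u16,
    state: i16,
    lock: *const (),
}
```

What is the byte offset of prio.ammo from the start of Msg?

Block: 0..2  vy  (2B, 2-aligned); 2..4  hp  (2B, 2-aligned); 4..6  cooldown  (2B, 2-aligned); 6..8  ammo  (2B, 2-aligned); sizeof = 8, alignof = 2
0..8  prio  (8B, 2-aligned)
within Block: ammo at 6
0 + 6 = 6

6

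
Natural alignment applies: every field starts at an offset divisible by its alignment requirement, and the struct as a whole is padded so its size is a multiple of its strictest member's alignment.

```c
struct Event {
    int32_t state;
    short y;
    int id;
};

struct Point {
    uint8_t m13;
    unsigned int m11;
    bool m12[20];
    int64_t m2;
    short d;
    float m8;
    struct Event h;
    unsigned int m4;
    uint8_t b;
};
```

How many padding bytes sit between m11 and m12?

0

Event: @0: state [4B, align 4] → 4; @4: y [2B, align 2] → 6; +2 pad (align 4); @8: id [4B, align 4] → 12; size 12, align 4
@0: m13 [1B, align 1] → 1
+3 pad (align 4)
@4: m11 [4B, align 4] → 8
@8: m12 [20B, align 1] → 28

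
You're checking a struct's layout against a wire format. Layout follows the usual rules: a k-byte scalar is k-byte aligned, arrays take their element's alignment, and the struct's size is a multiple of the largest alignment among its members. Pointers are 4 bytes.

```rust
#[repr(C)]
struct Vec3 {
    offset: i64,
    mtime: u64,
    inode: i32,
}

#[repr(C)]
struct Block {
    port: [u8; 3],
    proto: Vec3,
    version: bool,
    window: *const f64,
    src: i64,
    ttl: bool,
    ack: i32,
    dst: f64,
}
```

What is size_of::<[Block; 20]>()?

1280

Vec3: 0..8  offset  (8B, 8-aligned); 8..16  mtime  (8B, 8-aligned); 16..20  inode  (4B, 4-aligned); 20..24  -- tail padding (4B); sizeof = 24, alignof = 8
0..3  port  (3B, 1-aligned)
3..8  -- padding (5B)
8..32  proto  (24B, 8-aligned)
32..33  version  (1B, 1-aligned)
33..36  -- padding (3B)
36..40  window  (4B, 4-aligned)
40..48  src  (8B, 8-aligned)
48..49  ttl  (1B, 1-aligned)
49..52  -- padding (3B)
52..56  ack  (4B, 4-aligned)
56..64  dst  (8B, 8-aligned)
sizeof = 64, alignof = 8
array of 20: 20 × 64 = 1280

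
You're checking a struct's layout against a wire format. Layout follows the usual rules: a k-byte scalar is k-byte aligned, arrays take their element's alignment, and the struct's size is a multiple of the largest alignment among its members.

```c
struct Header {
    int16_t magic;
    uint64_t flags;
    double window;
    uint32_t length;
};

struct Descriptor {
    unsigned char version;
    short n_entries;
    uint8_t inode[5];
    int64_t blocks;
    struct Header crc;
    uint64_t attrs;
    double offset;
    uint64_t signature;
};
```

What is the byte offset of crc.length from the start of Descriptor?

48

Header: @0: magic [2B, align 2] → 2; +6 pad (align 8); @8: flags [8B, align 8] → 16; @16: window [8B, align 8] → 24; @24: length [4B, align 4] → 28; +4 tail pad (align 8); size 32, align 8
@0: version [1B, align 1] → 1
+1 pad (align 2)
@2: n_entries [2B, align 2] → 4
@4: inode [5B, align 1] → 9
+7 pad (align 8)
@16: blocks [8B, align 8] → 24
@24: crc [32B, align 8] → 56
within Header: length at 24
24 + 24 = 48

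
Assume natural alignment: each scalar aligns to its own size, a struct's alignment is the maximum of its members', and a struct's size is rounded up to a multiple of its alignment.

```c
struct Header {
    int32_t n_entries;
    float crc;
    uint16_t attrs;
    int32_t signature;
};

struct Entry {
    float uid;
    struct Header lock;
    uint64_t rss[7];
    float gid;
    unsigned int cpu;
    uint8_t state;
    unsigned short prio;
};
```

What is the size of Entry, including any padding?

96 bytes

Header: 0..4  n_entries  (4B, 4-aligned); 4..8  crc  (4B, 4-aligned); 8..10  attrs  (2B, 2-aligned); 10..12  -- padding (2B); 12..16  signature  (4B, 4-aligned); sizeof = 16, alignof = 4
0..4  uid  (4B, 4-aligned)
4..20  lock  (16B, 4-aligned)
20..24  -- padding (4B)
24..80  rss  (56B, 8-aligned)
80..84  gid  (4B, 4-aligned)
84..88  cpu  (4B, 4-aligned)
88..89  state  (1B, 1-aligned)
89..90  -- padding (1B)
90..92  prio  (2B, 2-aligned)
92..96  -- tail padding (4B)
sizeof = 96, alignof = 8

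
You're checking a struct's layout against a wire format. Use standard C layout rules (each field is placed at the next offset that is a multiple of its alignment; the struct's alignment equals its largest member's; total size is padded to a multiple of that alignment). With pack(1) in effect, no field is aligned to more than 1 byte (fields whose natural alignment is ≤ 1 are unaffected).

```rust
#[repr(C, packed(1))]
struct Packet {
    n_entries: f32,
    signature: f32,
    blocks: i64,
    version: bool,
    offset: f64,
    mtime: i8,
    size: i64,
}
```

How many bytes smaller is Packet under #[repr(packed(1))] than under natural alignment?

natural layout:
  n_entries at 0 (size 4, align 4) → ends 4
  signature at 4 (size 4, align 4) → ends 8
  blocks at 8 (size 8, align 8) → ends 16
  version at 16 (size 1, align 1) → ends 17
  pad 7 to align 8 for offset
  offset at 24 (size 8, align 8) → ends 32
  mtime at 32 (size 1, align 1) → ends 33
  pad 7 to align 8 for size
  size at 40 (size 8, align 8) → ends 48
  total 48 bytes, alignment 8
packed(1) layout:
  n_entries at 0 (size 4, align 1) → ends 4
  signature at 4 (size 4, align 1) → ends 8
  blocks at 8 (size 8, align 1) → ends 16
  version at 16 (size 1, align 1) → ends 17
  offset at 17 (size 8, align 1) → ends 25
  mtime at 25 (size 1, align 1) → ends 26
  size at 26 (size 8, align 1) → ends 34
  total 34 bytes, alignment 1
48 − 34 = 14

14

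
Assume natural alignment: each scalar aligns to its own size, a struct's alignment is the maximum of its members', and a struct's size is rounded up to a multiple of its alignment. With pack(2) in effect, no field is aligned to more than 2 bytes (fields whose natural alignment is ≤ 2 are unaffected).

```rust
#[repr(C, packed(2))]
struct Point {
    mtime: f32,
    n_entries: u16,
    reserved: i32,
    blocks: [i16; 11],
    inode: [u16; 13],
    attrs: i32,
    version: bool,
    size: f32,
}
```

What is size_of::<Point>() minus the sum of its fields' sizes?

0..4  mtime  (4B, 2-aligned)
4..6  n_entries  (2B, 2-aligned)
6..10  reserved  (4B, 2-aligned)
10..32  blocks  (22B, 2-aligned)
32..58  inode  (26B, 2-aligned)
58..62  attrs  (4B, 2-aligned)
62..63  version  (1B, 1-aligned)
63..64  -- padding (1B)
64..68  size  (4B, 2-aligned)
sizeof = 68, alignof = 2
data bytes 67, size 68 → padding 1

1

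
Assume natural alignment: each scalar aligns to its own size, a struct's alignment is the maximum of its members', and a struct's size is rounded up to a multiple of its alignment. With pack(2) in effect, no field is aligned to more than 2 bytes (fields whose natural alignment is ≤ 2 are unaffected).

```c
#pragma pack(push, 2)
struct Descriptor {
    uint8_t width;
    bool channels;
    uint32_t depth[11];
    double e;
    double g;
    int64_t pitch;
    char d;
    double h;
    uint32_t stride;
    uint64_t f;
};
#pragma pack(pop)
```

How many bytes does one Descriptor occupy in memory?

92 bytes

@0: width [1B, align 1] → 1
@1: channels [1B, align 1] → 2
@2: depth [44B, align 2] → 46
@46: e [8B, align 2] → 54
@54: g [8B, align 2] → 62
@62: pitch [8B, align 2] → 70
@70: d [1B, align 1] → 71
+1 pad (align 2)
@72: h [8B, align 2] → 80
@80: stride [4B, align 2] → 84
@84: f [8B, align 2] → 92
size 92, align 2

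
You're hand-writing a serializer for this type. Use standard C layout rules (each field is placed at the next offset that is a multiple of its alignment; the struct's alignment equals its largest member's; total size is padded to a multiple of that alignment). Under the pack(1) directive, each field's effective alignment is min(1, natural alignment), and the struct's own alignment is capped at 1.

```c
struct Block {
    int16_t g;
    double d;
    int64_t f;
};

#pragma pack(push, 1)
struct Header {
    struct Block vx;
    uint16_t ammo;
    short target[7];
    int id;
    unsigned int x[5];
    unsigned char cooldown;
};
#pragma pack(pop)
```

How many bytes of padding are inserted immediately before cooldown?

Block: 0..2  g  (2B, 2-aligned); 2..8  -- padding (6B); 8..16  d  (8B, 8-aligned); 16..24  f  (8B, 8-aligned); sizeof = 24, alignof = 8
0..24  vx  (24B, 1-aligned)
24..26  ammo  (2B, 1-aligned)
26..40  target  (14B, 1-aligned)
40..44  id  (4B, 1-aligned)
44..64  x  (20B, 1-aligned)
64..65  cooldown  (1B, 1-aligned)

0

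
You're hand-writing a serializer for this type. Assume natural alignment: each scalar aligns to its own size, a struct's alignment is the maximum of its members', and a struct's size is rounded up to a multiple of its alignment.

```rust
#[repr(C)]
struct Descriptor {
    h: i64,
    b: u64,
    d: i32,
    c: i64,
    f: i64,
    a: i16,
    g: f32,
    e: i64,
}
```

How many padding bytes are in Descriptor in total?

h at 0 (size 8, align 8) → ends 8
b at 8 (size 8, align 8) → ends 16
d at 16 (size 4, align 4) → ends 20
pad 4 to align 8 for c
c at 24 (size 8, align 8) → ends 32
f at 32 (size 8, align 8) → ends 40
a at 40 (size 2, align 2) → ends 42
pad 2 to align 4 for g
g at 44 (size 4, align 4) → ends 48
e at 48 (size 8, align 8) → ends 56
total 56 bytes, alignment 8
data bytes 50, size 56 → padding 6

6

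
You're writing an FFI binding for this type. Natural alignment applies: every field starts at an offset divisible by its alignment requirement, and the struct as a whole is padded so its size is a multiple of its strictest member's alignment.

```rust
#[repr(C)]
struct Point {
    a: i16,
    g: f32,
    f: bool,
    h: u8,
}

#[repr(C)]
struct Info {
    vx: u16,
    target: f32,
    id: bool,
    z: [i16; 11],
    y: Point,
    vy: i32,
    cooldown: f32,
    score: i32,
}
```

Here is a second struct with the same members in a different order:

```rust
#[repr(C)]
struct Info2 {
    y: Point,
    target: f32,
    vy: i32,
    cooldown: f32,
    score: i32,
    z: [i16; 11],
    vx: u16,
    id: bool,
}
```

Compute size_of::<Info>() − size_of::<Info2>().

Point: 0..2  a  (2B, 2-aligned); 2..4  -- padding (2B); 4..8  g  (4B, 4-aligned); 8..9  f  (1B, 1-aligned); 9..10  h  (1B, 1-aligned); 10..12  -- tail padding (2B); sizeof = 12, alignof = 4
0..2  vx  (2B, 2-aligned)
2..4  -- padding (2B)
4..8  target  (4B, 4-aligned)
8..9  id  (1B, 1-aligned)
9..10  -- padding (1B)
10..32  z  (22B, 2-aligned)
32..44  y  (12B, 4-aligned)
44..48  vy  (4B, 4-aligned)
48..52  cooldown  (4B, 4-aligned)
52..56  score  (4B, 4-aligned)
sizeof = 56, alignof = 4
— Info2 —
0..12  y  (12B, 4-aligned)
12..16  target  (4B, 4-aligned)
16..20  vy  (4B, 4-aligned)
20..24  cooldown  (4B, 4-aligned)
24..28  score  (4B, 4-aligned)
28..50  z  (22B, 2-aligned)
50..52  vx  (2B, 2-aligned)
52..53  id  (1B, 1-aligned)
53..56  -- tail padding (3B)
sizeof = 56, alignof = 4
56 − 56 = 0

0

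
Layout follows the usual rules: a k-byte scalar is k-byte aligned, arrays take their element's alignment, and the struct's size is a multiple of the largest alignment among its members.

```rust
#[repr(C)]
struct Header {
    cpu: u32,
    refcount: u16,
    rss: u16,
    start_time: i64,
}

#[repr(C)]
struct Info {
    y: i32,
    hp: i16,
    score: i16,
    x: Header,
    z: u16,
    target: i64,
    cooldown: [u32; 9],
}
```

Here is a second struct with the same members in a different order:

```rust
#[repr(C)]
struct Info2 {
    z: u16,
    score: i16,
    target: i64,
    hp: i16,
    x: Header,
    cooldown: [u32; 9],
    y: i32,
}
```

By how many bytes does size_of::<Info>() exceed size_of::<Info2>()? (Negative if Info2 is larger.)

Header: cpu at 0 (size 4, align 4) → ends 4; refcount at 4 (size 2, align 2) → ends 6; rss at 6 (size 2, align 2) → ends 8; start_time at 8 (size 8, align 8) → ends 16; total 16 bytes, alignment 8
y at 0 (size 4, align 4) → ends 4
hp at 4 (size 2, align 2) → ends 6
score at 6 (size 2, align 2) → ends 8
x at 8 (size 16, align 8) → ends 24
z at 24 (size 2, align 2) → ends 26
pad 6 to align 8 for target
target at 32 (size 8, align 8) → ends 40
cooldown at 40 (size 36, align 4) → ends 76
tail pad 4 to reach multiple of 8
total 80 bytes, alignment 8
— Info2 —
z at 0 (size 2, align 2) → ends 2
score at 2 (size 2, align 2) → ends 4
pad 4 to align 8 for target
target at 8 (size 8, align 8) → ends 16
hp at 16 (size 2, align 2) → ends 18
pad 6 to align 8 for x
x at 24 (size 16, align 8) → ends 40
cooldown at 40 (size 36, align 4) → ends 76
y at 76 (size 4, align 4) → ends 80
total 80 bytes, alignment 8
80 − 80 = 0

0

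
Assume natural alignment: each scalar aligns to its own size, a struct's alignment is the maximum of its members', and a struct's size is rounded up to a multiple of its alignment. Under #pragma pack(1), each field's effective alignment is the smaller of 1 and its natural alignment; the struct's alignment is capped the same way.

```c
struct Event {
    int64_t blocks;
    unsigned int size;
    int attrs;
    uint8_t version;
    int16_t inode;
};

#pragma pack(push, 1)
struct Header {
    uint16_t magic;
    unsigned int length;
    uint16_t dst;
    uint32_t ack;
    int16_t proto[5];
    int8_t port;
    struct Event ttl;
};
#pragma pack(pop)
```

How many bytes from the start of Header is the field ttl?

Event: blocks at 0 (size 8, align 8) → ends 8; size at 8 (size 4, align 4) → ends 12; attrs at 12 (size 4, align 4) → ends 16; version at 16 (size 1, align 1) → ends 17; pad 1 to align 2 for inode; inode at 18 (size 2, align 2) → ends 20; tail pad 4 to reach multiple of 8; total 24 bytes, alignment 8
magic at 0 (size 2, align 1) → ends 2
length at 2 (size 4, align 1) → ends 6
dst at 6 (size 2, align 1) → ends 8
ack at 8 (size 4, align 1) → ends 12
proto at 12 (size 10, align 1) → ends 22
port at 22 (size 1, align 1) → ends 23
ttl at 23 (size 24, align 1) → ends 47

23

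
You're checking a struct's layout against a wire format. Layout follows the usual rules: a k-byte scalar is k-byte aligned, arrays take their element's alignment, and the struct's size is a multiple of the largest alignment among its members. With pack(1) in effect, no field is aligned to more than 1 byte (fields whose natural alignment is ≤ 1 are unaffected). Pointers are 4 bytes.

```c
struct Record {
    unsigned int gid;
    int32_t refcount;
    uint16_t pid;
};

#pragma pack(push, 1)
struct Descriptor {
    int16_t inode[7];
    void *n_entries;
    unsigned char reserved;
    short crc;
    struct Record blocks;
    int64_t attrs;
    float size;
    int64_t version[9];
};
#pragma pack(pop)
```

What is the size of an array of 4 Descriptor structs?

468

Record: 0..4  gid  (4B, 4-aligned); 4..8  refcount  (4B, 4-aligned); 8..10  pid  (2B, 2-aligned); 10..12  -- tail padding (2B); sizeof = 12, alignof = 4
0..14  inode  (14B, 1-aligned)
14..18  n_entries  (4B, 1-aligned)
18..19  reserved  (1B, 1-aligned)
19..21  crc  (2B, 1-aligned)
21..33  blocks  (12B, 1-aligned)
33..41  attrs  (8B, 1-aligned)
41..45  size  (4B, 1-aligned)
45..117  version  (72B, 1-aligned)
sizeof = 117, alignof = 1
array of 4: 4 × 117 = 468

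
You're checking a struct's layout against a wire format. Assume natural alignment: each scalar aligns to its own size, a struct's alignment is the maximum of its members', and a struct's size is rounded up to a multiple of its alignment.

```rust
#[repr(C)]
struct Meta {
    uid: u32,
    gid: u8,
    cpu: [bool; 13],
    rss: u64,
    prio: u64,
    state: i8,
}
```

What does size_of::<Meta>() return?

48 bytes

uid at 0 (size 4, align 4) → ends 4
gid at 4 (size 1, align 1) → ends 5
cpu at 5 (size 13, align 1) → ends 18
pad 6 to align 8 for rss
rss at 24 (size 8, align 8) → ends 32
prio at 32 (size 8, align 8) → ends 40
state at 40 (size 1, align 1) → ends 41
tail pad 7 to reach multiple of 8
total 48 bytes, alignment 8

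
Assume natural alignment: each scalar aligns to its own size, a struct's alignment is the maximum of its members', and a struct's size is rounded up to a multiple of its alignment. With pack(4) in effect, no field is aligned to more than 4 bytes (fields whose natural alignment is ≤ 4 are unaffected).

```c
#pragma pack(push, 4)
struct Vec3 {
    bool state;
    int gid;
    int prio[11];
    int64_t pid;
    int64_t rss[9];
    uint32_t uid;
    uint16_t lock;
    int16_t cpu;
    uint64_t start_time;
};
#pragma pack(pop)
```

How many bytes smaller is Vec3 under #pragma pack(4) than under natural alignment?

natural layout:
  0..1  state  (1B, 1-aligned)
  1..4  -- padding (3B)
  4..8  gid  (4B, 4-aligned)
  8..52  prio  (44B, 4-aligned)
  52..56  -- padding (4B)
  56..64  pid  (8B, 8-aligned)
  64..136  rss  (72B, 8-aligned)
  136..140  uid  (4B, 4-aligned)
  140..142  lock  (2B, 2-aligned)
  142..144  cpu  (2B, 2-aligned)
  144..152  start_time  (8B, 8-aligned)
  sizeof = 152, alignof = 8
packed(4) layout:
  0..1  state  (1B, 1-aligned)
  1..4  -- padding (3B)
  4..8  gid  (4B, 4-aligned)
  8..52  prio  (44B, 4-aligned)
  52..60  pid  (8B, 4-aligned)
  60..132  rss  (72B, 4-aligned)
  132..136  uid  (4B, 4-aligned)
  136..138  lock  (2B, 2-aligned)
  138..140  cpu  (2B, 2-aligned)
  140..148  start_time  (8B, 4-aligned)
  sizeof = 148, alignof = 4
152 − 148 = 4

4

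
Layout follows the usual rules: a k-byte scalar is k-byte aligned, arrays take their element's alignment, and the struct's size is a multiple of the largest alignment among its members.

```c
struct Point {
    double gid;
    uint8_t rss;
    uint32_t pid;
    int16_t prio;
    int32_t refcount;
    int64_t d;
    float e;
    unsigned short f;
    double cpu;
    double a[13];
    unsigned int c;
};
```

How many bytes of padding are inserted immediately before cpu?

@0: gid [8B, align 8] → 8
@8: rss [1B, align 1] → 9
+3 pad (align 4)
@12: pid [4B, align 4] → 16
@16: prio [2B, align 2] → 18
+2 pad (align 4)
@20: refcount [4B, align 4] → 24
@24: d [8B, align 8] → 32
@32: e [4B, align 4] → 36
@36: f [2B, align 2] → 38
+2 pad (align 8)
@40: cpu [8B, align 8] → 48

2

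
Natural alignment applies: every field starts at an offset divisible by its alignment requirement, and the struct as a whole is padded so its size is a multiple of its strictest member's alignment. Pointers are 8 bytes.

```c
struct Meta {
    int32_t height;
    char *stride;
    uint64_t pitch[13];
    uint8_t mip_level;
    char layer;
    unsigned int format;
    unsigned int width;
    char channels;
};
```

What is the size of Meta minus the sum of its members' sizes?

9

height at 0 (size 4, align 4) → ends 4
pad 4 to align 8 for stride
stride at 8 (size 8, align 8) → ends 16
pitch at 16 (size 104, align 8) → ends 120
mip_level at 120 (size 1, align 1) → ends 121
layer at 121 (size 1, align 1) → ends 122
pad 2 to align 4 for format
format at 124 (size 4, align 4) → ends 128
width at 128 (size 4, align 4) → ends 132
channels at 132 (size 1, align 1) → ends 133
tail pad 3 to reach multiple of 8
total 136 bytes, alignment 8
data bytes 127, size 136 → padding 9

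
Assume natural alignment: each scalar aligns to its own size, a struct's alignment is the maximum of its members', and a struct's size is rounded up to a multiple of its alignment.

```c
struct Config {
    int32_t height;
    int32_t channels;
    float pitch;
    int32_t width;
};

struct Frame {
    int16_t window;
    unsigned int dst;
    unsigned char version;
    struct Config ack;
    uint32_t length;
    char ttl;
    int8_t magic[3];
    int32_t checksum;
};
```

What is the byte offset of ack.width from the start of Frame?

24

Config: height at 0 (size 4, align 4) → ends 4; channels at 4 (size 4, align 4) → ends 8; pitch at 8 (size 4, align 4) → ends 12; width at 12 (size 4, align 4) → ends 16; total 16 bytes, alignment 4
window at 0 (size 2, align 2) → ends 2
pad 2 to align 4 for dst
dst at 4 (size 4, align 4) → ends 8
version at 8 (size 1, align 1) → ends 9
pad 3 to align 4 for ack
ack at 12 (size 16, align 4) → ends 28
within Config: width at 12
12 + 12 = 24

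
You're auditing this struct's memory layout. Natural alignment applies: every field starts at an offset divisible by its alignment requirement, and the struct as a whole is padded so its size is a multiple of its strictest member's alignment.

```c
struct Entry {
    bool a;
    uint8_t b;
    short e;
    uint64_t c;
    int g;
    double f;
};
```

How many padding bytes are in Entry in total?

0..1  a  (1B, 1-aligned)
1..2  b  (1B, 1-aligned)
2..4  e  (2B, 2-aligned)
4..8  -- padding (4B)
8..16  c  (8B, 8-aligned)
16..20  g  (4B, 4-aligned)
20..24  -- padding (4B)
24..32  f  (8B, 8-aligned)
sizeof = 32, alignof = 8
data bytes 24, size 32 → padding 8

8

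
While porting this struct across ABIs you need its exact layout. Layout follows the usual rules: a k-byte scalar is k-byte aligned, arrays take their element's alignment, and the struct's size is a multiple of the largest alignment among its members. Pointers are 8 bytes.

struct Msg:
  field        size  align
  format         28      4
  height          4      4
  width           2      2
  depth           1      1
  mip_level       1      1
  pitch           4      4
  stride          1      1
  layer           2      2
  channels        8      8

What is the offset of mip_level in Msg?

35

0..28  format  (28B, 4-aligned)
28..32  height  (4B, 4-aligned)
32..34  width  (2B, 2-aligned)
34..35  depth  (1B, 1-aligned)
35..36  mip_level  (1B, 1-aligned)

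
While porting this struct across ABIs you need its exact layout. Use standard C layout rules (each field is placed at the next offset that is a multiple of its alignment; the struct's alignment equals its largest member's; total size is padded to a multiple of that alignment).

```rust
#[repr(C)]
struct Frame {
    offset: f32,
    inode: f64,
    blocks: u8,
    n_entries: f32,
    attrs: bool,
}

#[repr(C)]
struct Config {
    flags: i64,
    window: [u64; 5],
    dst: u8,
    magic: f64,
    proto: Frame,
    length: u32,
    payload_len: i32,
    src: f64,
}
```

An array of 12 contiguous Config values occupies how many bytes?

1344

Frame: offset at 0 (size 4, align 4) → ends 4; pad 4 to align 8 for inode; inode at 8 (size 8, align 8) → ends 16; blocks at 16 (size 1, align 1) → ends 17; pad 3 to align 4 for n_entries; n_entries at 20 (size 4, align 4) → ends 24; attrs at 24 (size 1, align 1) → ends 25; tail pad 7 to reach multiple of 8; total 32 bytes, alignment 8
flags at 0 (size 8, align 8) → ends 8
window at 8 (size 40, align 8) → ends 48
dst at 48 (size 1, align 1) → ends 49
pad 7 to align 8 for magic
magic at 56 (size 8, align 8) → ends 64
proto at 64 (size 32, align 8) → ends 96
length at 96 (size 4, align 4) → ends 100
payload_len at 100 (size 4, align 4) → ends 104
src at 104 (size 8, align 8) → ends 112
total 112 bytes, alignment 8
array of 12: 12 × 112 = 1344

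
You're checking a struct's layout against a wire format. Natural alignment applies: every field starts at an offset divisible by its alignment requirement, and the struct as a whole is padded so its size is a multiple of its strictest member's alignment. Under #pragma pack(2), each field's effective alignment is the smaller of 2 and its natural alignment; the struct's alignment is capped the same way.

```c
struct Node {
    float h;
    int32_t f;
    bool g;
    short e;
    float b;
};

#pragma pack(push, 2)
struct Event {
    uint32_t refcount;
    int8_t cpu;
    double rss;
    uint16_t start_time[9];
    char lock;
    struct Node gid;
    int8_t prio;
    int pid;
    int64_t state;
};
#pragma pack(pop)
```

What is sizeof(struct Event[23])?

Node: 0..4  h  (4B, 4-aligned); 4..8  f  (4B, 4-aligned); 8..9  g  (1B, 1-aligned); 9..10  -- padding (1B); 10..12  e  (2B, 2-aligned); 12..16  b  (4B, 4-aligned); sizeof = 16, alignof = 4
0..4  refcount  (4B, 2-aligned)
4..5  cpu  (1B, 1-aligned)
5..6  -- padding (1B)
6..14  rss  (8B, 2-aligned)
14..32  start_time  (18B, 2-aligned)
32..33  lock  (1B, 1-aligned)
33..34  -- padding (1B)
34..50  gid  (16B, 2-aligned)
50..51  prio  (1B, 1-aligned)
51..52  -- padding (1B)
52..56  pid  (4B, 2-aligned)
56..64  state  (8B, 2-aligned)
sizeof = 64, alignof = 2
array of 23: 23 × 64 = 1472

1472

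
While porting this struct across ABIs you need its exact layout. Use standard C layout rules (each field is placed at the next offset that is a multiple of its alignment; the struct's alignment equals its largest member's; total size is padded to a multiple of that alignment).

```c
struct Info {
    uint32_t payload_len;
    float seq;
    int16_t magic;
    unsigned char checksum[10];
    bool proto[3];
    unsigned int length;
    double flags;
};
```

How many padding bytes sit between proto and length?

payload_len at 0 (size 4, align 4) → ends 4
seq at 4 (size 4, align 4) → ends 8
magic at 8 (size 2, align 2) → ends 10
checksum at 10 (size 10, align 1) → ends 20
proto at 20 (size 3, align 1) → ends 23
pad 1 to align 4 for length
length at 24 (size 4, align 4) → ends 28

1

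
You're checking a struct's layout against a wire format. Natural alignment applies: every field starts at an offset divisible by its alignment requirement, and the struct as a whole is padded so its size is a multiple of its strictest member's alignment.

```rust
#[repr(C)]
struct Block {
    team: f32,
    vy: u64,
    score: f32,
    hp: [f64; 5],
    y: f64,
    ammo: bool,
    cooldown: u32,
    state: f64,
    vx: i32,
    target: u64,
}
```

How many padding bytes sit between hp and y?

0

@0: team [4B, align 4] → 4
+4 pad (align 8)
@8: vy [8B, align 8] → 16
@16: score [4B, align 4] → 20
+4 pad (align 8)
@24: hp [40B, align 8] → 64
@64: y [8B, align 8] → 72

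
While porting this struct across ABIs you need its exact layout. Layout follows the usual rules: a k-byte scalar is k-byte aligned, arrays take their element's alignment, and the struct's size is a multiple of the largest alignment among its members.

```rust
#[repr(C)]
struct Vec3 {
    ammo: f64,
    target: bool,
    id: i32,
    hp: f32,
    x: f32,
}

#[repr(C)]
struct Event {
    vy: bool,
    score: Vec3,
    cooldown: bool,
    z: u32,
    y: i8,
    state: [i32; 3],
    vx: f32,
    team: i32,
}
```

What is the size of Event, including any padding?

64

Vec3: 0..8  ammo  (8B, 8-aligned); 8..9  target  (1B, 1-aligned); 9..12  -- padding (3B); 12..16  id  (4B, 4-aligned); 16..20  hp  (4B, 4-aligned); 20..24  x  (4B, 4-aligned); sizeof = 24, alignof = 8
0..1  vy  (1B, 1-aligned)
1..8  -- padding (7B)
8..32  score  (24B, 8-aligned)
32..33  cooldown  (1B, 1-aligned)
33..36  -- padding (3B)
36..40  z  (4B, 4-aligned)
40..41  y  (1B, 1-aligned)
41..44  -- padding (3B)
44..56  state  (12B, 4-aligned)
56..60  vx  (4B, 4-aligned)
60..64  team  (4B, 4-aligned)
sizeof = 64, alignof = 8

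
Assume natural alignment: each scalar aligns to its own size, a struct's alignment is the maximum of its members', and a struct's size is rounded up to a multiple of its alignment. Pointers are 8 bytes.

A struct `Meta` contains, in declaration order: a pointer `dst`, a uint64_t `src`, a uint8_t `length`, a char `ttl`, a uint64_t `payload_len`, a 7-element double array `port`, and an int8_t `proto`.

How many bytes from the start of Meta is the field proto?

dst at 0 (size 8, align 8) → ends 8
src at 8 (size 8, align 8) → ends 16
length at 16 (size 1, align 1) → ends 17
ttl at 17 (size 1, align 1) → ends 18
pad 6 to align 8 for payload_len
payload_len at 24 (size 8, align 8) → ends 32
port at 32 (size 56, align 8) → ends 88
proto at 88 (size 1, align 1) → ends 89

88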